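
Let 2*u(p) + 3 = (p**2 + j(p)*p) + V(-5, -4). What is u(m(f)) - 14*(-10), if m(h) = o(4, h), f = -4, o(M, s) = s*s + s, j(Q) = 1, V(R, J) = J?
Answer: 429/2 ≈ 214.50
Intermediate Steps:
o(M, s) = s + s**2 (o(M, s) = s**2 + s = s + s**2)
m(h) = h*(1 + h)
u(p) = -7/2 + p/2 + p**2/2 (u(p) = -3/2 + ((p**2 + 1*p) - 4)/2 = -3/2 + ((p**2 + p) - 4)/2 = -3/2 + ((p + p**2) - 4)/2 = -3/2 + (-4 + p + p**2)/2 = -3/2 + (-2 + p/2 + p**2/2) = -7/2 + p/2 + p**2/2)
u(m(f)) - 14*(-10) = (-7/2 + (-4*(1 - 4))/2 + (-4*(1 - 4))**2/2) - 14*(-10) = (-7/2 + (-4*(-3))/2 + (-4*(-3))**2/2) + 140 = (-7/2 + (1/2)*12 + (1/2)*12**2) + 140 = (-7/2 + 6 + (1/2)*144) + 140 = (-7/2 + 6 + 72) + 140 = 149/2 + 140 = 429/2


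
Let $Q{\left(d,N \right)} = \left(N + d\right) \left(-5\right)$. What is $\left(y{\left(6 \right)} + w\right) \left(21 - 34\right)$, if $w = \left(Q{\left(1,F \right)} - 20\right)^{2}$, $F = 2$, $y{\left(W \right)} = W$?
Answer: $-16003$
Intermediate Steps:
$Q{\left(d,N \right)} = - 5 N - 5 d$
$w = 1225$ ($w = \left(\left(\left(-5\right) 2 - 5\right) - 20\right)^{2} = \left(\left(-10 - 5\right) - 20\right)^{2} = \left(-15 - 20\right)^{2} = \left(-35\right)^{2} = 1225$)
$\left(y{\left(6 \right)} + w\right) \left(21 - 34\right) = \left(6 + 1225\right) \left(21 - 34\right) = 1231 \left(-13\right) = -16003$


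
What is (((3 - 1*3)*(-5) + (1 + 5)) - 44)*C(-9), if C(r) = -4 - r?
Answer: -190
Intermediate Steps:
(((3 - 1*3)*(-5) + (1 + 5)) - 44)*C(-9) = (((3 - 1*3)*(-5) + (1 + 5)) - 44)*(-4 - 1*(-9)) = (((3 - 3)*(-5) + 6) - 44)*(-4 + 9) = ((0*(-5) + 6) - 44)*5 = ((0 + 6) - 44)*5 = (6 - 44)*5 = -38*5 = -190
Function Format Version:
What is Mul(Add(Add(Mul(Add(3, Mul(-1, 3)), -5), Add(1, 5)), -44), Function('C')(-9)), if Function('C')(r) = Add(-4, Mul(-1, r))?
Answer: -190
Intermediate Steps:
Mul(Add(Add(Mul(Add(3, Mul(-1, 3)), -5), Add(1, 5)), -44), Function('C')(-9)) = Mul(Add(Add(Mul(Add(3, Mul(-1, 3)), -5), Add(1, 5)), -44), Add(-4, Mul(-1, -9))) = Mul(Add(Add(Mul(Add(3, -3), -5), 6), -44), Add(-4, 9)) = Mul(Add(Add(Mul(0, -5), 6), -44), 5) = Mul(Add(Add(0, 6), -44), 5) = Mul(Add(6, -44), 5) = Mul(-38, 5) = -190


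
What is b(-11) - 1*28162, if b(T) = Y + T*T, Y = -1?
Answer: -28042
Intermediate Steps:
b(T) = -1 + T² (b(T) = -1 + T*T = -1 + T²)
b(-11) - 1*28162 = (-1 + (-11)²) - 1*28162 = (-1 + 121) - 28162 = 120 - 28162 = -28042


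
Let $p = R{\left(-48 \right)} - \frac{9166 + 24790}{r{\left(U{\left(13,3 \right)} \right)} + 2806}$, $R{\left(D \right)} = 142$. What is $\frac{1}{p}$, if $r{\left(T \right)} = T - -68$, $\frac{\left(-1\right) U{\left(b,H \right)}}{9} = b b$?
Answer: $\frac{1353}{158170} \approx 0.0085541$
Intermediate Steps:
$U{\left(b,H \right)} = - 9 b^{2}$ ($U{\left(b,H \right)} = - 9 b b = - 9 b^{2}$)
$r{\left(T \right)} = 68 + T$ ($r{\left(T \right)} = T + 68 = 68 + T$)
$p = \frac{158170}{1353}$ ($p = 142 - \frac{9166 + 24790}{\left(68 - 9 \cdot 13^{2}\right) + 2806} = 142 - \frac{33956}{\left(68 - 1521\right) + 2806} = 142 - \frac{33956}{-1453 + 2806} = 142 - \frac{33956}{1353} = \frac{158170}{1353} \approx 116.9$)
$\frac{1}{p} = \frac{1}{\frac{158170}{1353}} = \frac{1353}{158170}$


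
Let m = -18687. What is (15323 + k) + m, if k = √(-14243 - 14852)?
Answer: -3364 + 23*I*√55 ≈ -3364.0 + 170.57*I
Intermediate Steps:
k = 23*I*√55 (k = √(-29095) = 23*I*√55 ≈ 170.57*I)
(15323 + k) + m = (15323 + 23*I*√55) - 18687 = -3364 + 23*I*√55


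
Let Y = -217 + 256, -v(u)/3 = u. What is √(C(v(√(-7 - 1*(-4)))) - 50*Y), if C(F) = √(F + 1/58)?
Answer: √(-6559800 + 58*√58*√(1 - 174*I*√3))/58 ≈ 0.018228 - 44.141*I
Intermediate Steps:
v(u) = -3*u
C(F) = √(1/58 + F) (C(F) = √(F + 1/58) = √(1/58 + F))
Y = 39
√(C(v(√(-7 - 1*(-4)))) - 50*Y) = √(√(58 + 3364*(-3*√(-7 - 1*(-4))))/58 - 50*39) = √(√(58 + 3364*(-3*√(-7 + 4)))/58 - 1950) = √(√(58 + 3364*(-3*I*√3))/58 - 1950) = √(√(58 - 10092*I*√3)/58 - 1950) = √(-1950 + √(58 - 10092*I*√3)/58)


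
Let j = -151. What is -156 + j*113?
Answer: -17219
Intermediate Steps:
-156 + j*113 = -156 - 151*113 = -156 - 17063 = -17219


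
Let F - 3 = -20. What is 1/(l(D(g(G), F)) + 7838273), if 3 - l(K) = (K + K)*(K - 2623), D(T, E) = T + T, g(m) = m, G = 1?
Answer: 1/7848760 ≈ 1.2741e-7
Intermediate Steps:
F = -17 (F = 3 - 20 = -17)
D(T, E) = 2*T
l(K) = 3 - 2*K*(-2623 + K) (l(K) = 3 - (K + K)*(K - 2623) = 3 - 2*K*(-2623 + K))
1/(l(D(g(G), F)) + 7838273) = 1/((3 - 2*(2*1)**2 + 5246*(2*1)) + 7838273) = 1/((3 - 2*2**2 + 5246*2) + 7838273) = 1/((3 - 2*4 + 10492) + 7838273) = 1/((3 - 8 + 10492) + 7838273) = 1/(10487 + 7838273) = 1/7848760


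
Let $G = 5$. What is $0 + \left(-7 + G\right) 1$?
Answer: $-2$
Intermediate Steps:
$0 + \left(-7 + G\right) 1 = 0 + \left(-7 + 5\right) 1 = 0 - 2 = -2$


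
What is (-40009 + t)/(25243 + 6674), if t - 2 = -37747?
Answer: -25918/10639 ≈ -2.4361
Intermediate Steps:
t = -37745 (t = 2 - 37747 = -37745)
(-40009 + t)/(25243 + 6674) = (-40009 - 37745)/(25243 + 6674) = -77754/31917 = -77754*1/31917 = -25918/10639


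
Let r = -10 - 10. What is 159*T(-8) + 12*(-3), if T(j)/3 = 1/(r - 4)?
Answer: -447/8 ≈ -55.875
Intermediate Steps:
r = -20
T(j) = -⅛ (T(j) = 3/(-20 - 4) = 3/(-24) = 3*(-1/24) = -⅛)
159*T(-8) + 12*(-3) = 159*(-⅛) + 12*(-3) = -159/8 - 36 = -447/8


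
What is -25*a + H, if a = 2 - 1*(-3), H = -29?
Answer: -154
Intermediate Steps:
a = 5 (a = 2 + 3 = 5)
-25*a + H = -25*5 - 29 = -125 - 29 = -154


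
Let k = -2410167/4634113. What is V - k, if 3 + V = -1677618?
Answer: -7774282875006/4634113 ≈ -1.6776e+6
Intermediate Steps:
V = -1677621 (V = -3 - 1677618 = -1677621)
k = -2410167/4634113 (k = -2410167*1/4634113 = -2410167/4634113 ≈ -0.52009)
V - k = -1677621 - 1*(-2410167/4634113) = -1677621 + 2410167/4634113 = -7774282875006/4634113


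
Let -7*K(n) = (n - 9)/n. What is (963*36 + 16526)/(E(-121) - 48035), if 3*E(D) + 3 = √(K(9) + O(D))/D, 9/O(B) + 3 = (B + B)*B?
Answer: -1054175407687263576/989146577404879343 + 6194474*√29279/989146577404879343 ≈ -1.0657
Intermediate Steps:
O(B) = 9/(-3 + 2*B²) (O(B) = 9/(-3 + (B + B)*B) = 9/(-3 + (2*B)*B) = 9/(-3 + 2*B²))
K(n) = -(-9 + n)/(7*n) (K(n) = -(n - 9)/(7*n) = -(-9 + n)/(7*n))
E(D) = -1 + √(1/(-3 + 2*D²))/D (E(D) = -1 + (√((⅐)*(9 - 1*9)/9 + 9/(-3 + 2*D²))/D)/3 = -1 + (√((⅐)*(⅑)*(9 - 9) + 9/(-3 + 2*D²))/D)/3 = -1 + (√((⅐)*(⅑)*0 + 9/(-3 + 2*D²))/D)/3 = -1 + (√(0 + 9/(-3 + 2*D²))/D)/3 = -1 + (√(9/(-3 + 2*D²))/D)/3 = -1 + ((3*√(1/(-3 + 2*D²)))/D)/3 = -1 + (3*√(1/(-3 + 2*D²))/D)/3 = -1 + √(1/(-3 + 2*D²))/D)
(963*36 + 16526)/(E(-121) - 48035) = (963*36 + 16526)/((√(1/(-3 + 2*(-121)²)) - 1*(-121))/(-121) - 48035) = (34668 + 16526)/(-(√(1/(-3 + 2*14641)) + 121)/121 - 48035) = 51194/(-(√(1/(-3 + 29282)) + 121)/121 - 48035) = 51194/(-(√(1/29279) + 121)/121 - 48035) = 51194/(-(√29279/29279 + 121)/121 - 48035) = 51194/(-(121 + √29279/29279)/121 - 48035) = 51194/((-1 - √29279/3542759) - 48035) = 51194/(-48036 - √29279/3542759)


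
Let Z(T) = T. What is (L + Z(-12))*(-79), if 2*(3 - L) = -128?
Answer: -4345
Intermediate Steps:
L = 67 (L = 3 - 1/2*(-128) = 3 + 64 = 67)
(L + Z(-12))*(-79) = (67 - 12)*(-79) = 55*(-79) = -4345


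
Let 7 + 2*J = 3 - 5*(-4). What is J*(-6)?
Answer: -48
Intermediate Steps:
J = 8 (J = -7/2 + (3 - 5*(-4))/2 = -7/2 + (3 + 20)/2 = -7/2 + (½)*23 = -7/2 + 23/2 = 8)
J*(-6) = 8*(-6) = -48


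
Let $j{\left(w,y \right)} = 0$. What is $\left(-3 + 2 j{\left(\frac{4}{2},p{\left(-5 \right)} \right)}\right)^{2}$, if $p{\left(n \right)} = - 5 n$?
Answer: $9$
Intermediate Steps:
$\left(-3 + 2 j{\left(\frac{4}{2},p{\left(-5 \right)} \right)}\right)^{2} = \left(-3 + 2 \cdot 0\right)^{2} = \left(-3 + 0\right)^{2} = \left(-3\right)^{2} = 9$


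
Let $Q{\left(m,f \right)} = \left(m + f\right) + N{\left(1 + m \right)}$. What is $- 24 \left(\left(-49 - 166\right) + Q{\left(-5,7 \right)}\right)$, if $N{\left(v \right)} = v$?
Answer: $5208$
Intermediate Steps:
$Q{\left(m,f \right)} = 1 + f + 2 m$ ($Q{\left(m,f \right)} = \left(m + f\right) + \left(1 + m\right) = \left(f + m\right) + \left(1 + m\right) = 1 + f + 2 m$)
$- 24 \left(\left(-49 - 166\right) + Q{\left(-5,7 \right)}\right) = - 24 \left(\left(-49 - 166\right) + \left(1 + 7 + 2 \left(-5\right)\right)\right) = - 24 \left(-215 + \left(1 + 7 - 10\right)\right) = - 24 \left(-215 - 2\right) = \left(-24\right) \left(-217\right) = 5208$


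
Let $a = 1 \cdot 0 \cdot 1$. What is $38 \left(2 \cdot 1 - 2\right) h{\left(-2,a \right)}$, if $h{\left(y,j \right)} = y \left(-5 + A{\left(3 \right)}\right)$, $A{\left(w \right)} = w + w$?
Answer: $0$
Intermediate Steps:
$A{\left(w \right)} = 2 w$
$a = 0$ ($a = 0 \cdot 1 = 0$)
$h{\left(y,j \right)} = y$ ($h{\left(y,j \right)} = y \left(-5 + 2 \cdot 3\right) = y \left(-5 + 6\right) = y 1 = y$)
$38 \left(2 \cdot 1 - 2\right) h{\left(-2,a \right)} = 38 \left(2 \cdot 1 - 2\right) \left(-2\right) = 38 \left(2 - 2\right) \left(-2\right) = 38 \cdot 0 \left(-2\right) = 0 \left(-2\right) = 0$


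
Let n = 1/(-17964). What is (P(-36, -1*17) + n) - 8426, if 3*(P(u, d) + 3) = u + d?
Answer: -151735921/17964 ≈ -8446.7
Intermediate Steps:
P(u, d) = -3 + d/3 + u/3 (P(u, d) = -3 + (u + d)/3 = -3 + (d + u)/3 = -3 + (d/3 + u/3) = -3 + d/3 + u/3)
n = -1/17964 ≈ -5.5667e-5
(P(-36, -1*17) + n) - 8426 = ((-3 + (-1*17)/3 + (1/3)*(-36)) - 1/17964) - 8426 = ((-3 + (1/3)*(-17) - 12) - 1/17964) - 8426 = ((-3 - 17/3 - 12) - 1/17964) - 8426 = (-62/3 - 1/17964) - 8426 = -371257/17964 - 8426 = -151735921/17964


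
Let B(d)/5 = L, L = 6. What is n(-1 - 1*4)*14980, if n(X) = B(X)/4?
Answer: 112350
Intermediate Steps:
B(d) = 30 (B(d) = 5*6 = 30)
n(X) = 15/2 (n(X) = 30/4 = 30*(¼) = 15/2)
n(-1 - 1*4)*14980 = (15/2)*14980 = 112350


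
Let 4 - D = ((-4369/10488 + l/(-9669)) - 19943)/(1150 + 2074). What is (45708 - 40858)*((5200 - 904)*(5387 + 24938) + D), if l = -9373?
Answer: 11476345694237547967125/18163384096 ≈ 6.3184e+11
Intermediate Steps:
D = 370010750205/36326768192 (D = 4 - ((-4369/10488 - 9373/(-9669)) - 19943)/(1150 + 2074) = 4 - ((-4369*1/10488 - 9373*(-1/9669)) - 19943)/3224 = 4 - ((-4369/10488 + 9373/9669) - 19943)/3224 = 4 - (6228907/11267608 - 19943)/3224 = 4 - (-224703677437)/(11267608*3224) = 4 - 1*(-224703677437/36326768192) = 4 + 224703677437/36326768192 = 370010750205/36326768192 ≈ 10.186)
(45708 - 40858)*((5200 - 904)*(5387 + 24938) + D) = (45708 - 40858)*((5200 - 904)*(5387 + 24938) + 370010750205/36326768192) = 4850*(4296*30325 + 370010750205/36326768192) = 4850*(130276200 + 370010750205/36326768192) = 4850*(4732513688345380605/36326768192) = 11476345694237547967125/18163384096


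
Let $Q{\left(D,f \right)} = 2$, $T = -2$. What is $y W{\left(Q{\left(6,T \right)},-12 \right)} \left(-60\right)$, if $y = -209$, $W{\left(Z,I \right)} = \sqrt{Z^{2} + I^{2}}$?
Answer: $25080 \sqrt{37} \approx 1.5256 \cdot 10^{5}$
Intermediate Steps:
$W{\left(Z,I \right)} = \sqrt{I^{2} + Z^{2}}$
$y W{\left(Q{\left(6,T \right)},-12 \right)} \left(-60\right) = - 209 \sqrt{\left(-12\right)^{2} + 2^{2}} \left(-60\right) = - 209 \sqrt{144 + 4} \left(-60\right) = - 209 \sqrt{148} \left(-60\right) = - 209 \cdot 2 \sqrt{37} \left(-60\right) = - 418 \sqrt{37} \left(-60\right) = 25080 \sqrt{37}$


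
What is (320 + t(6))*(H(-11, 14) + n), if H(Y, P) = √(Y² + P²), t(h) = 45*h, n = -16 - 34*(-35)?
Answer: 692660 + 590*√317 ≈ 7.0317e+5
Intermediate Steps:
n = 1174 (n = -16 + 1190 = 1174)
H(Y, P) = √(P² + Y²)
(320 + t(6))*(H(-11, 14) + n) = (320 + 45*6)*(√(14² + (-11)²) + 1174) = (320 + 270)*(√(196 + 121) + 1174) = 590*(√317 + 1174) = 590*(1174 + √317) = 692660 + 590*√317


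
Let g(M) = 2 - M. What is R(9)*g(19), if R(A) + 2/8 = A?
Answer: -595/4 ≈ -148.75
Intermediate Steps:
R(A) = -¼ + A
R(9)*g(19) = (-¼ + 9)*(2 - 1*19) = 35*(2 - 19)/4 = (35/4)*(-17) = -595/4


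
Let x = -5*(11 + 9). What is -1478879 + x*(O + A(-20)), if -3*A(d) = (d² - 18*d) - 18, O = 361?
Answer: -4470737/3 ≈ -1.4902e+6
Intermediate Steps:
A(d) = 6 + 6*d - d²/3 (A(d) = -((d² - 18*d) - 18)/3 = -(-18 + d² - 18*d)/3 = 6 + 6*d - d²/3)
x = -100 (x = -5*20 = -100)
-1478879 + x*(O + A(-20)) = -1478879 - 100*(361 + (6 + 6*(-20) - ⅓*(-20)²)) = -1478879 - 100*(361 + (6 - 120 - ⅓*400)) = -1478879 - 100*(361 + (6 - 120 - 400/3)) = -1478879 - 100*(361 - 742/3) = -1478879 - 100*341/3 = -1478879 - 34100/3 = -4470737/3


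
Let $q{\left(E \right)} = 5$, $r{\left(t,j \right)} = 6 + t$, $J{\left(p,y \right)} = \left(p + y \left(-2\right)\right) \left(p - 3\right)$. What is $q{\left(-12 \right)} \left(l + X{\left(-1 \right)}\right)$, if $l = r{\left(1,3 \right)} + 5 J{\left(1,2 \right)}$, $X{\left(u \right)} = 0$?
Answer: $185$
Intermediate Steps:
$J{\left(p,y \right)} = \left(-3 + p\right) \left(p - 2 y\right)$ ($J{\left(p,y \right)} = \left(p - 2 y\right) \left(-3 + p\right) = \left(-3 + p\right) \left(p - 2 y\right)$)
$l = 37$ ($l = \left(6 + 1\right) + 5 \left(1^{2} - 3 + 6 \cdot 2 - 2 \cdot 2\right) = 7 + 5 \left(1 - 3 + 12 - 4\right) = 7 + 5 \cdot 6 = 7 + 30 = 37$)
$q{\left(-12 \right)} \left(l + X{\left(-1 \right)}\right) = 5 \left(37 + 0\right) = 5 \cdot 37 = 185$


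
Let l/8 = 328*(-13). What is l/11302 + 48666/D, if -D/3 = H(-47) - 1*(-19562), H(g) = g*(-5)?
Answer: -429328154/111872847 ≈ -3.8376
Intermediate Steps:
l = -34112 (l = 8*(328*(-13)) = 8*(-4264) = -34112)
H(g) = -5*g
D = -59391 (D = -3*(-5*(-47) - 1*(-19562)) = -3*(235 + 19562) = -3*19797 = -59391)
l/11302 + 48666/D = -34112/11302 + 48666/(-59391) = -34112*1/11302 + 48666*(-1/59391) = -17056/5651 - 16222/19797 = -429328154/111872847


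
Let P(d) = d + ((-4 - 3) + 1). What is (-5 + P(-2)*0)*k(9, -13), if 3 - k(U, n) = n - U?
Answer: -125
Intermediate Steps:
k(U, n) = 3 + U - n (k(U, n) = 3 - (n - U) = 3 + (U - n) = 3 + U - n)
P(d) = -6 + d (P(d) = d + (-7 + 1) = d - 6 = -6 + d)
(-5 + P(-2)*0)*k(9, -13) = (-5 + (-6 - 2)*0)*(3 + 9 - 1*(-13)) = (-5 - 8*0)*(3 + 9 + 13) = (-5 + 0)*25 = -5*25 = -125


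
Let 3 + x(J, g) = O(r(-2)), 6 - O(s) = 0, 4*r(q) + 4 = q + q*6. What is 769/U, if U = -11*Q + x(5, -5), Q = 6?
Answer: -769/63 ≈ -12.206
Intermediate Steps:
r(q) = -1 + 7*q/4 (r(q) = -1 + (q + q*6)/4 = -1 + (q + 6*q)/4 = -1 + (7*q)/4 = -1 + 7*q/4)
O(s) = 6 (O(s) = 6 - 1*0 = 6 + 0 = 6)
x(J, g) = 3 (x(J, g) = -3 + 6 = 3)
U = -63 (U = -11*6 + 3 = -66 + 3 = -63)
769/U = 769/(-63) = 769*(-1/63) = -769/63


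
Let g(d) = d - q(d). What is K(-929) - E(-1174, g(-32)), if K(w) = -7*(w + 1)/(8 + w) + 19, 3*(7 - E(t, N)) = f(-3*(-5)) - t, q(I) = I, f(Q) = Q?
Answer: 123193/307 ≈ 401.28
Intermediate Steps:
g(d) = 0 (g(d) = d - d = 0)
E(t, N) = 2 + t/3 (E(t, N) = 7 - (-3*(-5) - t)/3 = 7 - (15 - t)/3 = 7 + (-5 + t/3) = 2 + t/3)
K(w) = 19 - 7*(1 + w)/(8 + w) (K(w) = -7*(1 + w)/(8 + w) + 19 = 19 - 7*(1 + w)/(8 + w))
K(-929) - E(-1174, g(-32)) = (145 + 12*(-929))/(8 - 929) - (2 + (⅓)*(-1174)) = (145 - 11148)/(-921) - (2 - 1174/3) = -1/921*(-11003) - 1*(-1168/3) = 11003/921 + 1168/3 = 123193/307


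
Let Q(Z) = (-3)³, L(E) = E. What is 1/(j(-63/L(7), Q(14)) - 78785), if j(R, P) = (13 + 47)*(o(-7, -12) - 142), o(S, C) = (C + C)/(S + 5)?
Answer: -1/86585 ≈ -1.1549e-5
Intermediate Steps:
o(S, C) = 2*C/(5 + S) (o(S, C) = (2*C)/(5 + S) = 2*C/(5 + S))
Q(Z) = -27
j(R, P) = -7800 (j(R, P) = (13 + 47)*(2*(-12)/(5 - 7) - 142) = 60*(2*(-12)/(-2) - 142) = 60*(2*(-12)*(-½) - 142) = 60*(12 - 142) = 60*(-130) = -7800)
1/(j(-63/L(7), Q(14)) - 78785) = 1/(-7800 - 78785) = 1/(-86585) = -1/86585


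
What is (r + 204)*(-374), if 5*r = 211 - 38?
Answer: -446182/5 ≈ -89236.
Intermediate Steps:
r = 173/5 (r = (211 - 38)/5 = (1/5)*173 = 173/5 ≈ 34.600)
(r + 204)*(-374) = (173/5 + 204)*(-374) = (1193/5)*(-374) = -446182/5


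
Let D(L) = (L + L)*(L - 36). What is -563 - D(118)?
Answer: -19915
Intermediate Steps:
D(L) = 2*L*(-36 + L) (D(L) = (2*L)*(-36 + L) = 2*L*(-36 + L))
-563 - D(118) = -563 - 2*118*(-36 + 118) = -563 - 2*118*82 = -563 - 1*19352 = -563 - 19352 = -19915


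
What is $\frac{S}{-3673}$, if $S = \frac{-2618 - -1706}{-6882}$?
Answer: $- \frac{152}{4212931} \approx -3.6079 \cdot 10^{-5}$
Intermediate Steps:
$S = \frac{152}{1147}$ ($S = \left(-2618 + 1706\right) \left(- \frac{1}{6882}\right) = \left(-912\right) \left(- \frac{1}{6882}\right) = \frac{152}{1147} \approx 0.13252$)
$\frac{S}{-3673} = \frac{152}{1147 \left(-3673\right)} = \frac{152}{1147} \left(- \frac{1}{3673}\right) = - \frac{152}{4212931}$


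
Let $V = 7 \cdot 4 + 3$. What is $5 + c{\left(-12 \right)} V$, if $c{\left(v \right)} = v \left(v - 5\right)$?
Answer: $6329$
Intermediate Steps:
$V = 31$ ($V = 28 + 3 = 31$)
$c{\left(v \right)} = v \left(-5 + v\right)$
$5 + c{\left(-12 \right)} V = 5 + - 12 \left(-5 - 12\right) 31 = 5 + \left(-12\right) \left(-17\right) 31 = 5 + 204 \cdot 31 = 5 + 6324 = 6329$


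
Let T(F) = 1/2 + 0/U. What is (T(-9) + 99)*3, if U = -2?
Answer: 597/2 ≈ 298.50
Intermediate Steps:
T(F) = ½ (T(F) = 1/2 + 0/(-2) = 1*(½) + 0*(-½) = ½ + 0 = ½)
(T(-9) + 99)*3 = (½ + 99)*3 = (199/2)*3 = 597/2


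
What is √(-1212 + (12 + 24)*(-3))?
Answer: 2*I*√330 ≈ 36.332*I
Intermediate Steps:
√(-1212 + (12 + 24)*(-3)) = √(-1212 + 36*(-3)) = √(-1212 - 108) = √(-1320) = 2*I*√330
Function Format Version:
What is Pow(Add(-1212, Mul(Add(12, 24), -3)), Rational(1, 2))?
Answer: Mul(2, I, Pow(330, Rational(1, 2))) ≈ Mul(36.332, I)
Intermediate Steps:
Pow(Add(-1212, Mul(Add(12, 24), -3)), Rational(1, 2)) = Pow(Add(-1212, Mul(36, -3)), Rational(1, 2)) = Pow(Add(-1212, -108), Rational(1, 2)) = Pow(-1320, Rational(1, 2)) = Mul(2, I, Pow(330, Rational(1, 2)))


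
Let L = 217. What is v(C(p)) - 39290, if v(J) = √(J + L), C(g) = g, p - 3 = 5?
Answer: -39275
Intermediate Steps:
p = 8 (p = 3 + 5 = 8)
v(J) = √(217 + J) (v(J) = √(J + 217) = √(217 + J))
v(C(p)) - 39290 = √(217 + 8) - 39290 = √225 - 39290 = 15 - 39290 = -39275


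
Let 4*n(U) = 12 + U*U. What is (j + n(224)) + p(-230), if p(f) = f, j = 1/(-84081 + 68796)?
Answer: 188265344/15285 ≈ 12317.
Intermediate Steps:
j = -1/15285 (j = 1/(-15285) = -1/15285 ≈ -6.5424e-5)
n(U) = 3 + U²/4 (n(U) = (12 + U*U)/4 = (12 + U²)/4 = 3 + U²/4)
(j + n(224)) + p(-230) = (-1/15285 + (3 + (¼)*224²)) - 230 = (-1/15285 + (3 + (¼)*50176)) - 230 = (-1/15285 + (3 + 12544)) - 230 = (-1/15285 + 12547) - 230 = 191780894/15285 - 230 = 188265344/15285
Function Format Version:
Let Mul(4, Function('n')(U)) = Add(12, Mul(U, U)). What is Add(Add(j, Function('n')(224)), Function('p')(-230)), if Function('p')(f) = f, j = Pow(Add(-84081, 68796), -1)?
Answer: Rational(188265344, 15285) ≈ 12317.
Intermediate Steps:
j = Rational(-1, 15285) (j = Pow(-15285, -1) = Rational(-1, 15285) ≈ -6.5424e-5)
Function('n')(U) = Add(3, Mul(Rational(1, 4), Pow(U, 2))) (Function('n')(U) = Mul(Rational(1, 4), Add(12, Mul(U, U))) = Mul(Rational(1, 4), Add(12, Pow(U, 2))) = Add(3, Mul(Rational(1, 4), Pow(U, 2))))
Add(Add(j, Function('n')(224)), Function('p')(-230)) = Add(Add(Rational(-1, 15285), Add(3, Mul(Rational(1, 4), Pow(224, 2)))), -230) = Add(Add(Rational(-1, 15285), Add(3, Mul(Rational(1, 4), 50176))), -230) = Add(Add(Rational(-1, 15285), Add(3, 12544)), -230) = Add(Add(Rational(-1, 15285), 12547), -230) = Add(Rational(191780894, 15285), -230) = Rational(188265344, 15285)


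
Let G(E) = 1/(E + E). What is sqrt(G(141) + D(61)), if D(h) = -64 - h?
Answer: I*sqrt(9940218)/282 ≈ 11.18*I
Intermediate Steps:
G(E) = 1/(2*E)
sqrt(G(141) + D(61)) = sqrt((1/2)/141 + (-64 - 1*61)) = sqrt((1/2)*(1/141) + (-64 - 61)) = sqrt(1/282 - 125) = sqrt(-35249/282) = I*sqrt(9940218)/282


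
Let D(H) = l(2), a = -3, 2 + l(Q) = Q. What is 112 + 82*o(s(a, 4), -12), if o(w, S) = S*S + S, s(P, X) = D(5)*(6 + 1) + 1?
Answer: 10936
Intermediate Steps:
l(Q) = -2 + Q
D(H) = 0 (D(H) = -2 + 2 = 0)
s(P, X) = 1 (s(P, X) = 0*(6 + 1) + 1 = 0*7 + 1 = 0 + 1 = 1)
o(w, S) = S + S² (o(w, S) = S² + S = S + S²)
112 + 82*o(s(a, 4), -12) = 112 + 82*(-12*(1 - 12)) = 112 + 82*(-12*(-11)) = 112 + 82*132 = 112 + 10824 = 10936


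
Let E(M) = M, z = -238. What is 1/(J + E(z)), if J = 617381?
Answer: 1/617143 ≈ 1.6204e-6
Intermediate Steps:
1/(J + E(z)) = 1/(617381 - 238) = 1/617143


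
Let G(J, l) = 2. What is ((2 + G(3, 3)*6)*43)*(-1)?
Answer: -602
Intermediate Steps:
((2 + G(3, 3)*6)*43)*(-1) = ((2 + 2*6)*43)*(-1) = ((2 + 12)*43)*(-1) = (14*43)*(-1) = 602*(-1) = -602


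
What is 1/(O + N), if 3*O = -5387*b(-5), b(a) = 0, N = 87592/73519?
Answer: 73519/87592 ≈ 0.83933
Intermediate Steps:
N = 87592/73519 (N = 87592*(1/73519) = 87592/73519 ≈ 1.1914)
O = 0 (O = (-5387*0)/3 = (1/3)*0 = 0)
1/(O + N) = 1/(0 + 87592/73519) = 1/(87592/73519) = 73519/87592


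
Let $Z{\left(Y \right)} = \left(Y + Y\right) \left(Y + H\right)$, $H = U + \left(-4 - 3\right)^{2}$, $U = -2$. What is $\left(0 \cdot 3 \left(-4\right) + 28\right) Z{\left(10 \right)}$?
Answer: $31920$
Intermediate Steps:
$H = 47$ ($H = -2 + \left(-4 - 3\right)^{2} = -2 + \left(-7\right)^{2} = -2 + 49 = 47$)
$Z{\left(Y \right)} = 2 Y \left(47 + Y\right)$ ($Z{\left(Y \right)} = \left(Y + Y\right) \left(Y + 47\right) = 2 Y \left(47 + Y\right)$)
$\left(0 \cdot 3 \left(-4\right) + 28\right) Z{\left(10 \right)} = \left(0 \cdot 3 \left(-4\right) + 28\right) 2 \cdot 10 \left(47 + 10\right) = \left(0 \left(-4\right) + 28\right) 2 \cdot 10 \cdot 57 = \left(0 + 28\right) 1140 = 28 \cdot 1140 = 31920$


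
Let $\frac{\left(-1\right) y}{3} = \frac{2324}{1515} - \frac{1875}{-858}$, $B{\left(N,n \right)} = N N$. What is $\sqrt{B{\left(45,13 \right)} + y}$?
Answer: $\frac{\sqrt{42008795844730}}{144430} \approx 44.876$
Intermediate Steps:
$B{\left(N,n \right)} = N^{2}$
$y = - \frac{1611539}{144430}$ ($y = - 3 \left(\frac{2324}{1515} - \frac{1875}{-858}\right) = - 3 \left(2324 \cdot \frac{1}{1515} - - \frac{625}{286}\right) = - 3 \left(\frac{2324}{1515} + \frac{625}{286}\right) = \left(-3\right) \frac{1611539}{433290} = - \frac{1611539}{144430} \approx -11.158$)
$\sqrt{B{\left(45,13 \right)} + y} = \sqrt{45^{2} - \frac{1611539}{144430}} = \sqrt{2025 - \frac{1611539}{144430}} = \sqrt{\frac{290859211}{144430}} = \frac{\sqrt{42008795844730}}{144430}$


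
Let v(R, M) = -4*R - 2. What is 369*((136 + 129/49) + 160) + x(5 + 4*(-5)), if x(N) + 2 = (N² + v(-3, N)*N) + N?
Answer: 5402419/49 ≈ 1.1025e+5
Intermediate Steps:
v(R, M) = -2 - 4*R
x(N) = -2 + N² + 11*N (x(N) = -2 + ((N² + (-2 - 4*(-3))*N) + N) = -2 + ((N² + (-2 + 12)*N) + N) = -2 + ((N² + 10*N) + N) = -2 + (N² + 11*N) = -2 + N² + 11*N)
369*((136 + 129/49) + 160) + x(5 + 4*(-5)) = 369*((136 + 129/49) + 160) + (-2 + (5 + 4*(-5))² + 11*(5 + 4*(-5))) = 369*((136 + 129*(1/49)) + 160) + (-2 + (5 - 20)² + 11*(5 - 20)) = 369*((136 + 129/49) + 160) + (-2 + (-15)² + 11*(-15)) = 369*(6793/49 + 160) + (-2 + 225 - 165) = 369*(14633/49) + 58 = 5399577/49 + 58 = 5402419/49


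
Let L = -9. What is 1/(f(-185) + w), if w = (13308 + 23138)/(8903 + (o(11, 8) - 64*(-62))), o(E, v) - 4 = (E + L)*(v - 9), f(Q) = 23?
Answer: 12873/332525 ≈ 0.038713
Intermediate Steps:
o(E, v) = 4 + (-9 + E)*(-9 + v) (o(E, v) = 4 + (E - 9)*(v - 9) = 4 + (-9 + E)*(-9 + v))
w = 36446/12873 (w = (13308 + 23138)/(8903 + ((85 - 9*11 - 9*8 + 11*8) - 64*(-62))) = 36446/(8903 + ((85 - 99 - 72 + 88) + 3968)) = 36446/(8903 + (2 + 3968)) = 36446/(8903 + 3970) = 36446/12873 ≈ 2.8312)
1/(f(-185) + w) = 1/(23 + 36446/12873) = 1/(332525/12873) = 12873/332525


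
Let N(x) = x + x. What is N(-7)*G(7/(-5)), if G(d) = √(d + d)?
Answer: -14*I*√70/5 ≈ -23.426*I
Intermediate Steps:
G(d) = √2*√d (G(d) = √(2*d) = √2*√d)
N(x) = 2*x
N(-7)*G(7/(-5)) = (2*(-7))*(√2*√(7/(-5))) = -14*√2*√(7*(-⅕)) = -14*√2*√(-7/5) = -14*√2*I*√35/5 = -14*I*√70/5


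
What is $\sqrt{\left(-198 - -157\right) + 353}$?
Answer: $2 \sqrt{78} \approx 17.664$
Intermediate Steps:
$\sqrt{\left(-198 - -157\right) + 353} = \sqrt{\left(-198 + 157\right) + 353} = \sqrt{-41 + 353} = \sqrt{312} = 2 \sqrt{78}$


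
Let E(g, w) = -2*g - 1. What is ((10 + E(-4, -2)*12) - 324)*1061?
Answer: -244030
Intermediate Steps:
E(g, w) = -1 - 2*g
((10 + E(-4, -2)*12) - 324)*1061 = ((10 + (-1 - 2*(-4))*12) - 324)*1061 = ((10 + (-1 + 8)*12) - 324)*1061 = ((10 + 7*12) - 324)*1061 = ((10 + 84) - 324)*1061 = (94 - 324)*1061 = -230*1061 = -244030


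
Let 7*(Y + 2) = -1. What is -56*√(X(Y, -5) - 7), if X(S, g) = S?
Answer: -64*I*√7 ≈ -169.33*I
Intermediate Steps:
Y = -15/7 (Y = -2 + (⅐)*(-1) = -2 - ⅐ = -15/7 ≈ -2.1429)
-56*√(X(Y, -5) - 7) = -56*√(-15/7 - 7) = -64*I*√7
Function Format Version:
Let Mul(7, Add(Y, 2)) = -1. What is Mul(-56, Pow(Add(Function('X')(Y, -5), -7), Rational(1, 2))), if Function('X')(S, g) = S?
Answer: Mul(-64, I, Pow(7, Rational(1, 2))) ≈ Mul(-169.33, I)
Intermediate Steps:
Y = Rational(-15, 7) (Y = Add(-2, Mul(Rational(1, 7), -1)) = Add(-2, Rational(-1, 7)) = Rational(-15, 7) ≈ -2.1429)
Mul(-56, Pow(Add(Function('X')(Y, -5), -7), Rational(1, 2))) = Mul(-56, Pow(Add(Rational(-15, 7), -7), Rational(1, 2))) = Mul(-56, Pow(Rational(-64, 7), Rational(1, 2))) = Mul(-56, Mul(Rational(8, 7), I, Pow(7, Rational(1, 2)))) = Mul(-64, I, Pow(7, Rational(1, 2)))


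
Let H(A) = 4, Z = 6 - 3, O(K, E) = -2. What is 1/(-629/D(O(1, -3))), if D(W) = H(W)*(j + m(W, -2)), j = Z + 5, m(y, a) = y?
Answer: -24/629 ≈ -0.038156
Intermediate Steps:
Z = 3
j = 8 (j = 3 + 5 = 8)
D(W) = 32 + 4*W (D(W) = 4*(8 + W) = 32 + 4*W)
1/(-629/D(O(1, -3))) = 1/(-629/(32 + 4*(-2))) = 1/(-629/(32 - 8)) = 1/(-629/24) = -24/629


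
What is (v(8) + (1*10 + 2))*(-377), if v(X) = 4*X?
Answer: -16588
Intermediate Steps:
(v(8) + (1*10 + 2))*(-377) = (4*8 + (1*10 + 2))*(-377) = (32 + (10 + 2))*(-377) = (32 + 12)*(-377) = 44*(-377) = -16588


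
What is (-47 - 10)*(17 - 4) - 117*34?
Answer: -4719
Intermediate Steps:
(-47 - 10)*(17 - 4) - 117*34 = -57*13 - 3978 = -741 - 3978 = -4719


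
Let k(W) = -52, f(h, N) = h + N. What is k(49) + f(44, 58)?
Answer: 50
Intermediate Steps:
f(h, N) = N + h
k(49) + f(44, 58) = -52 + (58 + 44) = -52 + 102 = 50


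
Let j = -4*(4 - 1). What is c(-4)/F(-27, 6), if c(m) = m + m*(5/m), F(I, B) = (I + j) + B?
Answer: -1/33 ≈ -0.030303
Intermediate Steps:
j = -12 (j = -4*3 = -12)
F(I, B) = -12 + B + I (F(I, B) = (I - 12) + B = (-12 + I) + B = -12 + B + I)
c(m) = 5 + m (c(m) = m + 5 = 5 + m)
c(-4)/F(-27, 6) = (5 - 4)/(-12 + 6 - 27) = 1/(-33) = 1*(-1/33) = -1/33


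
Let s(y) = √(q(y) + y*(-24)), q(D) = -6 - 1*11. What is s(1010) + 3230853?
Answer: 3230853 + I*√24257 ≈ 3.2309e+6 + 155.75*I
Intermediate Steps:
q(D) = -17 (q(D) = -6 - 11 = -17)
s(y) = √(-17 - 24*y) (s(y) = √(-17 + y*(-24)) = √(-17 - 24*y))
s(1010) + 3230853 = √(-17 - 24*1010) + 3230853 = √(-17 - 24240) + 3230853 = √(-24257) + 3230853 = I*√24257 + 3230853 = 3230853 + I*√24257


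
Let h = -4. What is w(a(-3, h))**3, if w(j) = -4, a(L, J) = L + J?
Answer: -64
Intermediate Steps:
a(L, J) = J + L
w(a(-3, h))**3 = (-4)**3 = -64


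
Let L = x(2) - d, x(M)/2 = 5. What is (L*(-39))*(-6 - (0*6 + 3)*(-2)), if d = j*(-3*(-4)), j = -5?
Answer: 0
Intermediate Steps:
x(M) = 10 (x(M) = 2*5 = 10)
d = -60 (d = -(-15)*(-4) = -5*12 = -60)
L = 70 (L = 10 - 1*(-60) = 10 + 60 = 70)
(L*(-39))*(-6 - (0*6 + 3)*(-2)) = (70*(-39))*(-6 - (0*6 + 3)*(-2)) = -2730*(-6 - (0 + 3)*(-2)) = -2730*(-6 - 3*(-2)) = -2730*(-6 - 1*(-6)) = -2730*(-6 + 6) = -2730*0 = 0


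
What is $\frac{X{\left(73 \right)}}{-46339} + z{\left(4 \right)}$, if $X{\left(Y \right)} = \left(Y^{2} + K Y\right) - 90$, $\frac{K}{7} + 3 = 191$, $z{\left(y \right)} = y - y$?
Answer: $- \frac{101307}{46339} \approx -2.1862$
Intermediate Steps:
$z{\left(y \right)} = 0$
$K = 1316$ ($K = -21 + 7 \cdot 191 = -21 + 1337 = 1316$)
$X{\left(Y \right)} = -90 + Y^{2} + 1316 Y$ ($X{\left(Y \right)} = \left(Y^{2} + 1316 Y\right) - 90 = -90 + Y^{2} + 1316 Y$)
$\frac{X{\left(73 \right)}}{-46339} + z{\left(4 \right)} = \frac{-90 + 73^{2} + 1316 \cdot 73}{-46339} + 0 = \left(-90 + 5329 + 96068\right) \left(- \frac{1}{46339}\right) + 0 = 101307 \left(- \frac{1}{46339}\right) + 0 = - \frac{101307}{46339} + 0 = - \frac{101307}{46339}$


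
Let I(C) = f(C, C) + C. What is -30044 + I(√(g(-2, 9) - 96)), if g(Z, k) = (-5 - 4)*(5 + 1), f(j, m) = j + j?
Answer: -30044 + 15*I*√6 ≈ -30044.0 + 36.742*I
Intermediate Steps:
f(j, m) = 2*j
g(Z, k) = -54 (g(Z, k) = -9*6 = -54)
I(C) = 3*C (I(C) = 2*C + C = 3*C)
-30044 + I(√(g(-2, 9) - 96)) = -30044 + 3*√(-54 - 96) = -30044 + 3*√(-150) = -30044 + 3*(5*I*√6) = -30044 + 15*I*√6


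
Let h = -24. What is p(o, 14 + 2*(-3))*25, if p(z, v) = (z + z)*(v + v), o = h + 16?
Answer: -6400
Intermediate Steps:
o = -8 (o = -24 + 16 = -8)
p(z, v) = 4*v*z (p(z, v) = (2*z)*(2*v) = 4*v*z)
p(o, 14 + 2*(-3))*25 = (4*(14 + 2*(-3))*(-8))*25 = (4*(14 - 6)*(-8))*25 = (4*8*(-8))*25 = -256*25 = -6400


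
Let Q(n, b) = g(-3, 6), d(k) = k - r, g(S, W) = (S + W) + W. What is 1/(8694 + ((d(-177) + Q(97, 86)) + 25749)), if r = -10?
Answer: 1/34285 ≈ 2.9167e-5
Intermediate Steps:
g(S, W) = S + 2*W
d(k) = 10 + k (d(k) = k - 1*(-10) = k + 10 = 10 + k)
Q(n, b) = 9 (Q(n, b) = -3 + 2*6 = -3 + 12 = 9)
1/(8694 + ((d(-177) + Q(97, 86)) + 25749)) = 1/(8694 + (((10 - 177) + 9) + 25749)) = 1/(8694 + ((-167 + 9) + 25749)) = 1/(8694 + (-158 + 25749)) = 1/(8694 + 25591) = 1/34285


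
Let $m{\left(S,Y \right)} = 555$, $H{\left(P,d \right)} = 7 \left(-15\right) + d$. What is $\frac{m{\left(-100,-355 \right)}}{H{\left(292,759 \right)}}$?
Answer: $\frac{185}{218} \approx 0.84862$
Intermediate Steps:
$H{\left(P,d \right)} = -105 + d$
$\frac{m{\left(-100,-355 \right)}}{H{\left(292,759 \right)}} = \frac{555}{-105 + 759} = \frac{555}{654} = 555 \cdot \frac{1}{654} = \frac{185}{218}$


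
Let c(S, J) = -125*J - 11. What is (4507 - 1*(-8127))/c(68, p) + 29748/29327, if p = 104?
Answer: 16533910/381573597 ≈ 0.043331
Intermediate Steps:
c(S, J) = -11 - 125*J
(4507 - 1*(-8127))/c(68, p) + 29748/29327 = (4507 - 1*(-8127))/(-11 - 125*104) + 29748/29327 = (4507 + 8127)/(-11 - 13000) + 29748*(1/29327) = 12634/(-13011) + 29748/29327 = 12634*(-1/13011) + 29748/29327 = -12634/13011 + 29748/29327 = 16533910/381573597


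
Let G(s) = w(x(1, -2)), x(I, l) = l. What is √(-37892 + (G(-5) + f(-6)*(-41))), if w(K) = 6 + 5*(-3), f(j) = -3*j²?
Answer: I*√33473 ≈ 182.96*I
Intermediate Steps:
w(K) = -9 (w(K) = 6 - 15 = -9)
G(s) = -9
√(-37892 + (G(-5) + f(-6)*(-41))) = √(-37892 + (-9 - 3*(-6)²*(-41))) = √(-37892 + (-9 - 3*36*(-41))) = √(-37892 + (-9 - 108*(-41))) = √(-37892 + (-9 + 4428)) = √(-37892 + 4419) = √(-33473) = I*√33473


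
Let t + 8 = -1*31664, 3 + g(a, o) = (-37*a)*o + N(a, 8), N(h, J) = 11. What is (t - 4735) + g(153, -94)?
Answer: 495735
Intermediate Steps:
g(a, o) = 8 - 37*a*o (g(a, o) = -3 + ((-37*a)*o + 11) = -3 + (-37*a*o + 11) = -3 + (11 - 37*a*o) = 8 - 37*a*o)
t = -31672 (t = -8 - 1*31664 = -8 - 31664 = -31672)
(t - 4735) + g(153, -94) = (-31672 - 4735) + (8 - 37*153*(-94)) = -36407 + (8 + 532134) = -36407 + 532142 = 495735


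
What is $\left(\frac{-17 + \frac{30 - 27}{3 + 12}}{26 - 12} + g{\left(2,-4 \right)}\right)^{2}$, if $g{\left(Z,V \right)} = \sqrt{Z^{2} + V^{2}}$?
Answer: $\frac{536}{25} - \frac{24 \sqrt{5}}{5} \approx 10.707$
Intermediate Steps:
$g{\left(Z,V \right)} = \sqrt{V^{2} + Z^{2}}$
$\left(\frac{-17 + \frac{30 - 27}{3 + 12}}{26 - 12} + g{\left(2,-4 \right)}\right)^{2} = \left(\frac{-17 + \frac{30 - 27}{3 + 12}}{26 - 12} + \sqrt{\left(-4\right)^{2} + 2^{2}}\right)^{2} = \left(\frac{-17 + \frac{3}{15}}{14} + \sqrt{16 + 4}\right)^{2} = \left(\left(-17 + 3 \cdot \frac{1}{15}\right) \frac{1}{14} + \sqrt{20}\right)^{2} = \left(\left(-17 + \frac{1}{5}\right) \frac{1}{14} + 2 \sqrt{5}\right)^{2} = \left(\left(- \frac{84}{5}\right) \frac{1}{14} + 2 \sqrt{5}\right)^{2} = \left(- \frac{6}{5} + 2 \sqrt{5}\right)^{2}$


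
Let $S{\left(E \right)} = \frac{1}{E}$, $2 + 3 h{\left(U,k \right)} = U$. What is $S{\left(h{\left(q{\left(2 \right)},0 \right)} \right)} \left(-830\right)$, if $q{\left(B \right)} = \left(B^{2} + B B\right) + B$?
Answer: $- \frac{1245}{4} \approx -311.25$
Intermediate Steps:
$q{\left(B \right)} = B + 2 B^{2}$ ($q{\left(B \right)} = \left(B^{2} + B^{2}\right) + B = 2 B^{2} + B = B + 2 B^{2}$)
$h{\left(U,k \right)} = - \frac{2}{3} + \frac{U}{3}$
$S{\left(h{\left(q{\left(2 \right)},0 \right)} \right)} \left(-830\right) = \frac{1}{- \frac{2}{3} + \frac{2 \left(1 + 2 \cdot 2\right)}{3}} \left(-830\right) = \frac{1}{- \frac{2}{3} + \frac{2 \left(1 + 4\right)}{3}} \left(-830\right) = \frac{1}{- \frac{2}{3} + \frac{2 \cdot 5}{3}} \left(-830\right) = \frac{1}{- \frac{2}{3} + \frac{1}{3} \cdot 10} \left(-830\right) = \frac{1}{- \frac{2}{3} + \frac{10}{3}} \left(-830\right) = \frac{1}{\frac{8}{3}} \left(-830\right) = \frac{3}{8} \left(-830\right) = - \frac{1245}{4}$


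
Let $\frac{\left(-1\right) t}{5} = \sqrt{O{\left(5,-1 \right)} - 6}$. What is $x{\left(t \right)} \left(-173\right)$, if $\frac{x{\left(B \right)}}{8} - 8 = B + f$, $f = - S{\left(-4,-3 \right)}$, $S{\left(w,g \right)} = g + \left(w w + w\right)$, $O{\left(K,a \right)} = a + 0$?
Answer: $1384 + 6920 i \sqrt{7} \approx 1384.0 + 18309.0 i$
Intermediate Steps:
$O{\left(K,a \right)} = a$
$S{\left(w,g \right)} = g + w + w^{2}$ ($S{\left(w,g \right)} = g + \left(w^{2} + w\right) = g + \left(w + w^{2}\right) = g + w + w^{2}$)
$t = - 5 i \sqrt{7}$ ($t = - 5 \sqrt{-1 - 6} = - 5 \sqrt{-7} = - 5 i \sqrt{7} \approx - 13.229 i$)
$f = -9$ ($f = - (-3 - 4 + \left(-4\right)^{2}) = - (-3 - 4 + 16) = \left(-1\right) 9 = -9$)
$x{\left(B \right)} = -8 + 8 B$ ($x{\left(B \right)} = 64 + 8 \left(B - 9\right) = 64 + 8 \left(-9 + B\right) = 64 + \left(-72 + 8 B\right) = -8 + 8 B$)
$x{\left(t \right)} \left(-173\right) = \left(-8 + 8 \left(- 5 i \sqrt{7}\right)\right) \left(-173\right) = \left(-8 - 40 i \sqrt{7}\right) \left(-173\right) = 1384 + 6920 i \sqrt{7}$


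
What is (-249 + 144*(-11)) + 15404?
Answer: 13571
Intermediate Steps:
(-249 + 144*(-11)) + 15404 = (-249 - 1584) + 15404 = -1833 + 15404 = 13571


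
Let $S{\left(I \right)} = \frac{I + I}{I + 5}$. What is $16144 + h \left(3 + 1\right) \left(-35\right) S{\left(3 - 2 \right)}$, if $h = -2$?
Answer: $\frac{48712}{3} \approx 16237.0$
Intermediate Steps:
$S{\left(I \right)} = \frac{2 I}{5 + I}$
$16144 + h \left(3 + 1\right) \left(-35\right) S{\left(3 - 2 \right)} = 16144 + - 2 \left(3 + 1\right) \left(-35\right) \frac{2 \left(3 - 2\right)}{5 + \left(3 - 2\right)} = 16144 + \left(-2\right) 4 \left(-35\right) 2 \cdot 1 \frac{1}{5 + 1} = 16144 + \left(-8\right) \left(-35\right) 2 \cdot 1 \cdot \frac{1}{6} = 16144 + 280 \cdot 2 \cdot 1 \cdot \frac{1}{6} = 16144 + 280 \cdot \frac{1}{3} = 16144 + \frac{280}{3} = \frac{48712}{3}$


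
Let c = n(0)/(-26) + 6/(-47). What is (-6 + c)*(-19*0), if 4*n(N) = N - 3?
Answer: 0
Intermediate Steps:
n(N) = -3/4 + N/4 (n(N) = (N - 3)/4 = (-3 + N)/4 = -3/4 + N/4)
c = -483/4888 (c = (-3/4 + (1/4)*0)/(-26) + 6/(-47) = (-3/4 + 0)*(-1/26) + 6*(-1/47) = -3/4*(-1/26) - 6/47 = 3/104 - 6/47 = -483/4888 ≈ -0.098813)
(-6 + c)*(-19*0) = (-6 - 483/4888)*(-19*0) = -29811/4888*0 = 0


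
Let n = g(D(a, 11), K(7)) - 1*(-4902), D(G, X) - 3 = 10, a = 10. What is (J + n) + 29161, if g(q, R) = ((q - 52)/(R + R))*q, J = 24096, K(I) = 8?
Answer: 930037/16 ≈ 58127.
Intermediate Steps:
D(G, X) = 13 (D(G, X) = 3 + 10 = 13)
g(q, R) = q*(-52 + q)/(2*R) (g(q, R) = ((-52 + q)/((2*R)))*q = ((-52 + q)*(1/(2*R)))*q = ((-52 + q)/(2*R))*q = q*(-52 + q)/(2*R))
n = 77925/16 (n = (½)*13*(-52 + 13)/8 - 1*(-4902) = (½)*13*(⅛)*(-39) + 4902 = -507/16 + 4902 = 77925/16 ≈ 4870.3)
(J + n) + 29161 = (24096 + 77925/16) + 29161 = 463461/16 + 29161 = 930037/16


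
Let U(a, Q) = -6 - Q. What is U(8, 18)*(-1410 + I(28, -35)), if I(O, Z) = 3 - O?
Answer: 34440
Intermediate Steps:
U(8, 18)*(-1410 + I(28, -35)) = (-6 - 1*18)*(-1410 + (3 - 1*28)) = (-6 - 18)*(-1410 + (3 - 28)) = -24*(-1410 - 25) = -24*(-1435) = 34440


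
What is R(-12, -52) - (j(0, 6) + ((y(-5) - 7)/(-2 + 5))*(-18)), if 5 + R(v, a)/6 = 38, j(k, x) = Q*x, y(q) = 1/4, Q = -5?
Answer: 375/2 ≈ 187.50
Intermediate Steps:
y(q) = 1/4 (y(q) = 1*(1/4) = 1/4)
j(k, x) = -5*x
R(v, a) = 198 (R(v, a) = -30 + 6*38 = -30 + 228 = 198)
R(-12, -52) - (j(0, 6) + ((y(-5) - 7)/(-2 + 5))*(-18)) = 198 - (-5*6 + ((1/4 - 7)/(-2 + 5))*(-18)) = 198 - (-30 - 27/4/3*(-18)) = 198 - (-30 - 27/4*1/3*(-18)) = 198 - (-30 - 9/4*(-18)) = 198 - (-30 + 81/2) = 198 - 1*21/2 = 198 - 21/2 = 375/2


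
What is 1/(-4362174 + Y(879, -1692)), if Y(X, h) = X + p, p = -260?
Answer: -1/4361555 ≈ -2.2928e-7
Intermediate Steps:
Y(X, h) = -260 + X (Y(X, h) = X - 260 = -260 + X)
1/(-4362174 + Y(879, -1692)) = 1/(-4362174 + (-260 + 879)) = 1/(-4362174 + 619) = 1/(-4361555) = -1/4361555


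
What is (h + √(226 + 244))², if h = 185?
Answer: (185 + √470)² ≈ 42716.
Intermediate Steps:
(h + √(226 + 244))² = (185 + √(226 + 244))² = (185 + √470)²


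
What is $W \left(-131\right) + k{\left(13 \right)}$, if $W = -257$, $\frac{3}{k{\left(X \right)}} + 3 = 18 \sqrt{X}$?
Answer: $\frac{15722490}{467} + \frac{6 \sqrt{13}}{467} \approx 33667.0$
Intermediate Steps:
$k{\left(X \right)} = \frac{3}{-3 + 18 \sqrt{X}}$
$W \left(-131\right) + k{\left(13 \right)} = \left(-257\right) \left(-131\right) + \frac{1}{-1 + 6 \sqrt{13}} = 33667 + \frac{1}{-1 + 6 \sqrt{13}}$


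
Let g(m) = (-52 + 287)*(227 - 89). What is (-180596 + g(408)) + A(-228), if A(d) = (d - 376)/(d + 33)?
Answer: -28891766/195 ≈ -1.4816e+5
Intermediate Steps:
g(m) = 32430 (g(m) = 235*138 = 32430)
A(d) = (-376 + d)/(33 + d)
(-180596 + g(408)) + A(-228) = (-180596 + 32430) + (-376 - 228)/(33 - 228) = -148166 - 604/(-195) = -148166 - 1/195*(-604) = -148166 + 604/195 = -28891766/195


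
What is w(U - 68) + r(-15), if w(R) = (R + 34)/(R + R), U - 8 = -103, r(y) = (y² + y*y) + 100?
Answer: 179429/326 ≈ 550.40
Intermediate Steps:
r(y) = 100 + 2*y² (r(y) = (y² + y²) + 100 = 2*y² + 100 = 100 + 2*y²)
U = -95 (U = 8 - 103 = -95)
w(R) = (34 + R)/(2*R) (w(R) = (34 + R)/((2*R)) = (34 + R)*(1/(2*R)) = (34 + R)/(2*R))
w(U - 68) + r(-15) = (34 + (-95 - 68))/(2*(-95 - 68)) + (100 + 2*(-15)²) = (½)*(34 - 163)/(-163) + (100 + 2*225) = (½)*(-1/163)*(-129) + (100 + 450) = 129/326 + 550 = 179429/326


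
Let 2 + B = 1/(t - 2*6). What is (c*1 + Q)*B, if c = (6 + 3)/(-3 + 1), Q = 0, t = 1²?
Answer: 207/22 ≈ 9.4091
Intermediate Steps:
t = 1
c = -9/2 (c = 9/(-2) = 9*(-½) = -9/2 ≈ -4.5000)
B = -23/11 (B = -2 + 1/(1 - 2*6) = -2 + 1/(1 - 12) = -2 + 1/(-11) = -2 - 1/11 = -23/11 ≈ -2.0909)
(c*1 + Q)*B = (-9/2*1 + 0)*(-23/11) = (-9/2 + 0)*(-23/11) = -9/2*(-23/11) = 207/22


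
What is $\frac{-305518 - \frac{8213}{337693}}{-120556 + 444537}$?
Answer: $- \frac{103171298187}{109406115833} \approx -0.94301$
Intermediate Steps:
$\frac{-305518 - \frac{8213}{337693}}{-120556 + 444537} = \frac{-305518 - \frac{8213}{337693}}{323981} = \left(-305518 - \frac{8213}{337693}\right) \frac{1}{323981} = \left(- \frac{103171298187}{337693}\right) \frac{1}{323981} = - \frac{103171298187}{109406115833}$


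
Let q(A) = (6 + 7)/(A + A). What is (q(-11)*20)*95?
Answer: -12350/11 ≈ -1122.7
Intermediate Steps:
q(A) = 13/(2*A) (q(A) = 13/((2*A)) = 13*(1/(2*A)) = 13/(2*A))
(q(-11)*20)*95 = (((13/2)/(-11))*20)*95 = (((13/2)*(-1/11))*20)*95 = -13/22*20*95 = -130/11*95 = -12350/11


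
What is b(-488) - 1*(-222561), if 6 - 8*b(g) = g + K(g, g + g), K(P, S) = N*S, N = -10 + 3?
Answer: 887075/4 ≈ 2.2177e+5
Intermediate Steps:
N = -7
K(P, S) = -7*S
b(g) = ¾ + 13*g/8 (b(g) = ¾ - (g - 7*(g + g))/8 = ¾ - (g - 14*g)/8 = ¾ - (-13)*g/8 = ¾ + 13*g/8)
b(-488) - 1*(-222561) = (¾ + (13/8)*(-488)) - 1*(-222561) = (¾ - 793) + 222561 = -3169/4 + 222561 = 887075/4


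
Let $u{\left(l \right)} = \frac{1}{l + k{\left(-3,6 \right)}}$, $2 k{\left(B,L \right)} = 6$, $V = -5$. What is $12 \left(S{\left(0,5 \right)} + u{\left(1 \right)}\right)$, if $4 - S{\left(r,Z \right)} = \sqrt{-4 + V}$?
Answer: $51 - 36 i \approx 51.0 - 36.0 i$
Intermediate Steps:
$k{\left(B,L \right)} = 3$ ($k{\left(B,L \right)} = \frac{1}{2} \cdot 6 = 3$)
$u{\left(l \right)} = \frac{1}{3 + l}$ ($u{\left(l \right)} = \frac{1}{l + 3} = \frac{1}{3 + l}$)
$S{\left(r,Z \right)} = 4 - 3 i$ ($S{\left(r,Z \right)} = 4 - \sqrt{-4 - 5} = 4 - \sqrt{-9} = 4 - 3 i$)
$12 \left(S{\left(0,5 \right)} + u{\left(1 \right)}\right) = 12 \left(\left(4 - 3 i\right) + \frac{1}{3 + 1}\right) = 12 \left(\left(4 - 3 i\right) + \frac{1}{4}\right) = 12 \left(\frac{17}{4} - 3 i\right) = 51 - 36 i$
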